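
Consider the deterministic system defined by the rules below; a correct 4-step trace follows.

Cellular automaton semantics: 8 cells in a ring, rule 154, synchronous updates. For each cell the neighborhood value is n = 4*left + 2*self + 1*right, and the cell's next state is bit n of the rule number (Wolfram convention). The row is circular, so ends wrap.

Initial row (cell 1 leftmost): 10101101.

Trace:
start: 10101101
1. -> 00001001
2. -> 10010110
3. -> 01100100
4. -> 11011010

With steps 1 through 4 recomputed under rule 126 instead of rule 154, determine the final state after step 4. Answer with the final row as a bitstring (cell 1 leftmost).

00000000

(re-executing steps 1..4 under rule 126; state before step 1: 10101101)
1. -> 11111111
2. -> 00000000
3. -> 00000000
4. -> 00000000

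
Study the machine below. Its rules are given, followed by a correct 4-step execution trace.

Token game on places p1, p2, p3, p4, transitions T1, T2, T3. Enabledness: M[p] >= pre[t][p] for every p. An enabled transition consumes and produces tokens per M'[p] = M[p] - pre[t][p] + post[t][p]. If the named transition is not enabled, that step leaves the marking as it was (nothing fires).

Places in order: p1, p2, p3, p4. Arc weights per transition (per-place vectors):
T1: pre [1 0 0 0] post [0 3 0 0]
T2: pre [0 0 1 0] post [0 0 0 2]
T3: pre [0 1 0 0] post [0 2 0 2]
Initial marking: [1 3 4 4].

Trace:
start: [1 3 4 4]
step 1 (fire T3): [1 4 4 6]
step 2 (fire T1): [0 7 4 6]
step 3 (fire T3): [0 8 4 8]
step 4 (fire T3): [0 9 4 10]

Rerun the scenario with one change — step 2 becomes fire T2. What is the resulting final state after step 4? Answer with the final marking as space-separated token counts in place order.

(re-executing from step 2 with the substitution; state before step 2: [1 4 4 6])
step 2 (fire T2): [1 4 3 8]
step 3 (fire T3): [1 5 3 10]
step 4 (fire T3): [1 6 3 12]

1 6 3 12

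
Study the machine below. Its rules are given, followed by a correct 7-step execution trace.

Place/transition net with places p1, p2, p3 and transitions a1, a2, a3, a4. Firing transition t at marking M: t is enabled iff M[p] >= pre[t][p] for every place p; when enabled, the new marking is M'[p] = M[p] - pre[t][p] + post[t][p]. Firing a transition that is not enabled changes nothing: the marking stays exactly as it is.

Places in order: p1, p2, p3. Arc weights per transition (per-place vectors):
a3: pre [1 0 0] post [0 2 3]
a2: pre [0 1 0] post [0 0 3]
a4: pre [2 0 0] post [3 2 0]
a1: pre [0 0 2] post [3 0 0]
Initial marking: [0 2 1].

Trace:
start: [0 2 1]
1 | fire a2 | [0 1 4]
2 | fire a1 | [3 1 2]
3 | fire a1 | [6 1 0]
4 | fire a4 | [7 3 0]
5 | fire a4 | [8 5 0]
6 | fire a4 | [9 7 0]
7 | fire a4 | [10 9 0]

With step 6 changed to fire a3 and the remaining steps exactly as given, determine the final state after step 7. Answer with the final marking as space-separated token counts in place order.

(re-executing from step 6 with the substitution; state before step 6: [8 5 0])
6 | fire a3 | [7 7 3]
7 | fire a4 | [8 9 3]

8 9 3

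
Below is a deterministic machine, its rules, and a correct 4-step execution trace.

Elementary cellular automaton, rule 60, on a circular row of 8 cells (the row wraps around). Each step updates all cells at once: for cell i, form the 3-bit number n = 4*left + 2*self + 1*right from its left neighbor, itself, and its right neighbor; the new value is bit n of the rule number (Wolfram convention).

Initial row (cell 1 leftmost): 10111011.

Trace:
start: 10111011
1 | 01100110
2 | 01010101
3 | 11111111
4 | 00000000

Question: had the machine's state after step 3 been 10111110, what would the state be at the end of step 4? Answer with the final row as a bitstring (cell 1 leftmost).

state after step 3 := 10111110
4 | 11100001

11100001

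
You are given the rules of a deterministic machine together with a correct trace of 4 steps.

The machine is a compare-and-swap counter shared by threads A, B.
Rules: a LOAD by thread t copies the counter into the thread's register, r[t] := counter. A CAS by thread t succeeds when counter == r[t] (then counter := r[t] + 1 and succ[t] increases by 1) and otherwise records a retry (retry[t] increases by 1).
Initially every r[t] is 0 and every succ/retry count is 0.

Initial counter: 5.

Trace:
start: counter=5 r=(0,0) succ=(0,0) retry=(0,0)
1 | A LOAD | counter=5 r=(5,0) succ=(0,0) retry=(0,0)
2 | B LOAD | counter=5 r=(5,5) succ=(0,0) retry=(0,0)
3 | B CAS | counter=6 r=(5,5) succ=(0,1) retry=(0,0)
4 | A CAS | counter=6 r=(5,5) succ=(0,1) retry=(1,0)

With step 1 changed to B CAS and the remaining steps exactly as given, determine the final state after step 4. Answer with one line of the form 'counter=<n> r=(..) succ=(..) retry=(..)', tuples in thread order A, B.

counter=6 r=(0,5) succ=(0,1) retry=(1,1)

(re-executing from step 1 with the substitution; state before step 1: counter=5 r=(0,0) succ=(0,0) retry=(0,0))
1 | B CAS | counter=5 r=(0,0) succ=(0,0) retry=(0,1)
2 | B LOAD | counter=5 r=(0,5) succ=(0,0) retry=(0,1)
3 | B CAS | counter=6 r=(0,5) succ=(0,1) retry=(0,1)
4 | A CAS | counter=6 r=(0,5) succ=(0,1) retry=(1,1)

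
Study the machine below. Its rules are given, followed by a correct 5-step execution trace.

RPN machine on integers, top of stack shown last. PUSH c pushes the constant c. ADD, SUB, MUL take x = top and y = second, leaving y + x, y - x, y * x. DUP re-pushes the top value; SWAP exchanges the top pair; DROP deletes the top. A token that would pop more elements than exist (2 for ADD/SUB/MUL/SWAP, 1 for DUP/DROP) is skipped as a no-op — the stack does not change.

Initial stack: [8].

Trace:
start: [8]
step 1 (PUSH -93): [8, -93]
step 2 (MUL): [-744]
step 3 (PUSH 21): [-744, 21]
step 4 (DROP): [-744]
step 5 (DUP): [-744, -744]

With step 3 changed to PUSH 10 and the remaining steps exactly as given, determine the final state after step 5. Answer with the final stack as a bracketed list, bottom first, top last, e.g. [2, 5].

[-744, -744]

(re-executing from step 3 with the substitution; state before step 3: [-744])
step 3 (PUSH 10): [-744, 10]
step 4 (DROP): [-744]
step 5 (DUP): [-744, -744]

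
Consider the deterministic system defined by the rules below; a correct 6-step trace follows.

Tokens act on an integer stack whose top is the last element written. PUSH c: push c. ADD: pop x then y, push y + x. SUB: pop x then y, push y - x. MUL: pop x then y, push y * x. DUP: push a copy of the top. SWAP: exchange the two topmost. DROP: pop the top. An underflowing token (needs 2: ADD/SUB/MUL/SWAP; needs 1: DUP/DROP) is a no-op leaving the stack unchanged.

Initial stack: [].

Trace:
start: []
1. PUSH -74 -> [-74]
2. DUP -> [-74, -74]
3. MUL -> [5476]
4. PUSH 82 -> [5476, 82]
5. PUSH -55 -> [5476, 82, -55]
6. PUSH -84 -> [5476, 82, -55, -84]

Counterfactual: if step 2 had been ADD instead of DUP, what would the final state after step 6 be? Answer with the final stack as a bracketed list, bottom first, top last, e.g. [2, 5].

(re-executing from step 2 with the substitution; state before step 2: [-74])
2. ADD -> [-74]
3. MUL -> [-74]
4. PUSH 82 -> [-74, 82]
5. PUSH -55 -> [-74, 82, -55]
6. PUSH -84 -> [-74, 82, -55, -84]

[-74, 82, -55, -84]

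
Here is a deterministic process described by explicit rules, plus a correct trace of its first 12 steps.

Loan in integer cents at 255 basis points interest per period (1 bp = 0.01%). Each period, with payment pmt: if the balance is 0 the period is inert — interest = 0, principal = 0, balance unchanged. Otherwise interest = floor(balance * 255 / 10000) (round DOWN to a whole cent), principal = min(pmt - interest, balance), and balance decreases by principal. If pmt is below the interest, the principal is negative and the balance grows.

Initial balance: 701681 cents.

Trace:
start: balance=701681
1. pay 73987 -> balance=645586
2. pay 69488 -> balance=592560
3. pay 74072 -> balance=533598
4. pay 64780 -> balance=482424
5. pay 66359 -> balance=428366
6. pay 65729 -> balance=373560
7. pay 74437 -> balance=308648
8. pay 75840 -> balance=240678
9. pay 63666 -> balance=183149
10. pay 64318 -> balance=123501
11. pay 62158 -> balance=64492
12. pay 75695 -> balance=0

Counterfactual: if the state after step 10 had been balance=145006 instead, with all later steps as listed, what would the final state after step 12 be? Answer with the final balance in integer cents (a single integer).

state after step 10 := balance=145006
11. pay 62158 -> balance=86545
12. pay 75695 -> balance=13056

13056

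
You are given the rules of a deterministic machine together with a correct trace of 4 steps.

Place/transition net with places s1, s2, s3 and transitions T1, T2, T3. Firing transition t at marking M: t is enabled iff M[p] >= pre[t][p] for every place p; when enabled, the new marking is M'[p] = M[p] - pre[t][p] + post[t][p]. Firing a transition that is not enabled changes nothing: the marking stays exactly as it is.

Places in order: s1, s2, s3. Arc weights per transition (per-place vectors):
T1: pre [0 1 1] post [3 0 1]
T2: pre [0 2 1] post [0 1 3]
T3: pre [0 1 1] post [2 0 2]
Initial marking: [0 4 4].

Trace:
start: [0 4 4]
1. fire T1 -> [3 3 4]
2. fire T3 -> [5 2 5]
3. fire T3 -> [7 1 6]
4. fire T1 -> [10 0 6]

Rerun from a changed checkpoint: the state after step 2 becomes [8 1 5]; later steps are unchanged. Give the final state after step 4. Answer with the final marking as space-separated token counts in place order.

state after step 2 := [8 1 5]
3. fire T3 -> [10 0 6]
4. fire T1 -> [10 0 6]

10 0 6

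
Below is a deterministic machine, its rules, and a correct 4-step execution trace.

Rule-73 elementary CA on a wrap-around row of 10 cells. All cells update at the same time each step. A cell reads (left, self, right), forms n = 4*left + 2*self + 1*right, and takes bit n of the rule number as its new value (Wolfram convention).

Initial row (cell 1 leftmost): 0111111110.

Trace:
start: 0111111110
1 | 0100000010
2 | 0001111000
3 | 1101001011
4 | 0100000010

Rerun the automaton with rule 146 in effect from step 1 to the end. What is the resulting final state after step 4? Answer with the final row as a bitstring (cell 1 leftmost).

(re-executing steps 1..4 under rule 146; state before step 1: 0111111110)
1 | 1011111101
2 | 0001111000
3 | 0010110100
4 | 0100000010

0100000010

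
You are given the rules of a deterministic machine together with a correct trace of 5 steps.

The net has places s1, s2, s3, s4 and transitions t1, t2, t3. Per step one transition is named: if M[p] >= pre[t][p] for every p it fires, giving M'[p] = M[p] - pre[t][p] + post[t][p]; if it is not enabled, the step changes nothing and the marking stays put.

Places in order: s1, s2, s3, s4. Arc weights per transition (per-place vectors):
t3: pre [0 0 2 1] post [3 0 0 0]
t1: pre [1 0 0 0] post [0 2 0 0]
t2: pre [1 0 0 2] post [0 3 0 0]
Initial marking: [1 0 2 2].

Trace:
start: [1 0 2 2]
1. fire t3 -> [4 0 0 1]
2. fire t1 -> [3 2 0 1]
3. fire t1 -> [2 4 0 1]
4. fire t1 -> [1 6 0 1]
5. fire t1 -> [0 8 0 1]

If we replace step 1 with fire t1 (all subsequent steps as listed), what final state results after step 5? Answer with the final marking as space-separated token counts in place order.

0 2 2 2

(re-executing from step 1 with the substitution; state before step 1: [1 0 2 2])
1. fire t1 -> [0 2 2 2]
2. fire t1 -> [0 2 2 2]
3. fire t1 -> [0 2 2 2]
4. fire t1 -> [0 2 2 2]
5. fire t1 -> [0 2 2 2]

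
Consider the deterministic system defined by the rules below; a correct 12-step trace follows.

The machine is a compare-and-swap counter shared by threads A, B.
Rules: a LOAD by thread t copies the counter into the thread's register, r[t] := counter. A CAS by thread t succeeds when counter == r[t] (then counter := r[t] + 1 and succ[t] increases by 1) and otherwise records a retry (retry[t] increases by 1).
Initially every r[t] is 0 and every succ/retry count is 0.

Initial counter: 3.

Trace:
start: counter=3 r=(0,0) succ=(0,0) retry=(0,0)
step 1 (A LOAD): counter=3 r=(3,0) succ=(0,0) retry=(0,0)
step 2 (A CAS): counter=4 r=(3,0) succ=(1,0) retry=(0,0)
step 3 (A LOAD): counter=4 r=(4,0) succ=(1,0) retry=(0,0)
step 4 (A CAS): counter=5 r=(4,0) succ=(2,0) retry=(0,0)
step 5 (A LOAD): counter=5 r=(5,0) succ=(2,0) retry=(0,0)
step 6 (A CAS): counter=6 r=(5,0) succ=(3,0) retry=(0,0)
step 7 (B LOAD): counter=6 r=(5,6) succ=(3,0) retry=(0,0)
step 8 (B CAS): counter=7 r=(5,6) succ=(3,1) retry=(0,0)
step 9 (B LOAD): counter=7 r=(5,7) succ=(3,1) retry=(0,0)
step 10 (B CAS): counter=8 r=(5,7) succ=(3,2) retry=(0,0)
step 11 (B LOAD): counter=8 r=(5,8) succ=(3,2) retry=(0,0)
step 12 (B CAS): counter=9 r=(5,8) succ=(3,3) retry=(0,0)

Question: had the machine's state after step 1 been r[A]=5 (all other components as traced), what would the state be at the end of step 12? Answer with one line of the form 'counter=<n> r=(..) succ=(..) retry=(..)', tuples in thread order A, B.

state after step 1 := counter=3 r=(5,0) succ=(0,0) retry=(0,0)
step 2 (A CAS): counter=3 r=(5,0) succ=(0,0) retry=(1,0)
step 3 (A LOAD): counter=3 r=(3,0) succ=(0,0) retry=(1,0)
step 4 (A CAS): counter=4 r=(3,0) succ=(1,0) retry=(1,0)
step 5 (A LOAD): counter=4 r=(4,0) succ=(1,0) retry=(1,0)
step 6 (A CAS): counter=5 r=(4,0) succ=(2,0) retry=(1,0)
step 7 (B LOAD): counter=5 r=(4,5) succ=(2,0) retry=(1,0)
step 8 (B CAS): counter=6 r=(4,5) succ=(2,1) retry=(1,0)
step 9 (B LOAD): counter=6 r=(4,6) succ=(2,1) retry=(1,0)
step 10 (B CAS): counter=7 r=(4,6) succ=(2,2) retry=(1,0)
step 11 (B LOAD): counter=7 r=(4,7) succ=(2,2) retry=(1,0)
step 12 (B CAS): counter=8 r=(4,7) succ=(2,3) retry=(1,0)

counter=8 r=(4,7) succ=(2,3) retry=(1,0)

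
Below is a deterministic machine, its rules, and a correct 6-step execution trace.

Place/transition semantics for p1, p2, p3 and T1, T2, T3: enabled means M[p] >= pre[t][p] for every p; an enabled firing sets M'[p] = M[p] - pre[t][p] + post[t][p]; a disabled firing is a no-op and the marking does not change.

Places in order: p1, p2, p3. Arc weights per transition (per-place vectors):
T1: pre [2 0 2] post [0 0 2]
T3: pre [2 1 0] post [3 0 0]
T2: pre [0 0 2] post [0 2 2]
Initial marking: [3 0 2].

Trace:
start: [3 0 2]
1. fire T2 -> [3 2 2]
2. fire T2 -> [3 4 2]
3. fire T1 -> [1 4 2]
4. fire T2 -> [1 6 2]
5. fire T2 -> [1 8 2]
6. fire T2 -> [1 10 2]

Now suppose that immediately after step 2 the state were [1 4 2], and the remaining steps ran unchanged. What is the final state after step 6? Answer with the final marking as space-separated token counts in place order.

1 10 2

state after step 2 := [1 4 2]
3. fire T1 -> [1 4 2]
4. fire T2 -> [1 6 2]
5. fire T2 -> [1 8 2]
6. fire T2 -> [1 10 2]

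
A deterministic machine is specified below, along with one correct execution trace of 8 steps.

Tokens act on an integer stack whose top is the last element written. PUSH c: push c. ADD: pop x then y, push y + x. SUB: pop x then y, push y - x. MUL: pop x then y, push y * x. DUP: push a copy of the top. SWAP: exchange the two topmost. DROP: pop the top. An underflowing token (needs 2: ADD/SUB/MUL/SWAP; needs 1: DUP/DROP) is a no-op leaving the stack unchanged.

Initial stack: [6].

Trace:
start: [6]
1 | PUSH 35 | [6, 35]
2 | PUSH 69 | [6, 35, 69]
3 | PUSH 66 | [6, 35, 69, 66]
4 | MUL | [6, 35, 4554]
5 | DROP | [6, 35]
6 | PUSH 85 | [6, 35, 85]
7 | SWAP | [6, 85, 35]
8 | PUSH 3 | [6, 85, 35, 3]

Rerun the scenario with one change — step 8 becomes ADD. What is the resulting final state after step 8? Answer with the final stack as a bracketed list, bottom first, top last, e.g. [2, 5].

(re-executing from step 8 with the substitution; state before step 8: [6, 85, 35])
8 | ADD | [6, 120]

[6, 120]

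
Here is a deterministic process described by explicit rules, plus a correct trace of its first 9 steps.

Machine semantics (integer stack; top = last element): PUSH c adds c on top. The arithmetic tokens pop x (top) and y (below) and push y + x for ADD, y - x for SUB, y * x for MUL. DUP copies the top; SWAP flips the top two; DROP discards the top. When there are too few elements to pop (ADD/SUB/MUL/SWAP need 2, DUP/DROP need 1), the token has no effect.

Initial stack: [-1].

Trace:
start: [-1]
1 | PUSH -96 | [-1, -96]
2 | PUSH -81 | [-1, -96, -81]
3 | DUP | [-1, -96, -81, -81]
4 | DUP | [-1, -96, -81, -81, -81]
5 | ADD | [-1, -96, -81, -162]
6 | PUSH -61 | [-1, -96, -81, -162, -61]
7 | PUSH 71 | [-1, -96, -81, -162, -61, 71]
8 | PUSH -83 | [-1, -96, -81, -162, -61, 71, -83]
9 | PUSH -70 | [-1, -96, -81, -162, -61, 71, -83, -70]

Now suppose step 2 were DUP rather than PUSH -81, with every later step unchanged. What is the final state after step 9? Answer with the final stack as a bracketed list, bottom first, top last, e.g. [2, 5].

(re-executing from step 2 with the substitution; state before step 2: [-1, -96])
2 | DUP | [-1, -96, -96]
3 | DUP | [-1, -96, -96, -96]
4 | DUP | [-1, -96, -96, -96, -96]
5 | ADD | [-1, -96, -96, -192]
6 | PUSH -61 | [-1, -96, -96, -192, -61]
7 | PUSH 71 | [-1, -96, -96, -192, -61, 71]
8 | PUSH -83 | [-1, -96, -96, -192, -61, 71, -83]
9 | PUSH -70 | [-1, -96, -96, -192, -61, 71, -83, -70]

[-1, -96, -96, -192, -61, 71, -83, -70]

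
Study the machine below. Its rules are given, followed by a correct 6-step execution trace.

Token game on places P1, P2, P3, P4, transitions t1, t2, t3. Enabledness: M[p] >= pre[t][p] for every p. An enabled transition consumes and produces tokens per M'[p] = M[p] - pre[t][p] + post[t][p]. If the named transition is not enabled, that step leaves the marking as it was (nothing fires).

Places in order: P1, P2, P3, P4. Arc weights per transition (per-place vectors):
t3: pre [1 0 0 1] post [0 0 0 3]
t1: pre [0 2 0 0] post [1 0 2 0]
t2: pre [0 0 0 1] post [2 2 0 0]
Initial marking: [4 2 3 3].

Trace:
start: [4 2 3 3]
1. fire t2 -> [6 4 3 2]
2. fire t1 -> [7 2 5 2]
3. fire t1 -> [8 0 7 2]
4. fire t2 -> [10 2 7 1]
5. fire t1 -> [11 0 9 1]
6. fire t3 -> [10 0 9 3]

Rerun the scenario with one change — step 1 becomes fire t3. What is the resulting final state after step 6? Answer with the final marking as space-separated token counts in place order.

(re-executing from step 1 with the substitution; state before step 1: [4 2 3 3])
1. fire t3 -> [3 2 3 5]
2. fire t1 -> [4 0 5 5]
3. fire t1 -> [4 0 5 5]
4. fire t2 -> [6 2 5 4]
5. fire t1 -> [7 0 7 4]
6. fire t3 -> [6 0 7 6]

6 0 7 6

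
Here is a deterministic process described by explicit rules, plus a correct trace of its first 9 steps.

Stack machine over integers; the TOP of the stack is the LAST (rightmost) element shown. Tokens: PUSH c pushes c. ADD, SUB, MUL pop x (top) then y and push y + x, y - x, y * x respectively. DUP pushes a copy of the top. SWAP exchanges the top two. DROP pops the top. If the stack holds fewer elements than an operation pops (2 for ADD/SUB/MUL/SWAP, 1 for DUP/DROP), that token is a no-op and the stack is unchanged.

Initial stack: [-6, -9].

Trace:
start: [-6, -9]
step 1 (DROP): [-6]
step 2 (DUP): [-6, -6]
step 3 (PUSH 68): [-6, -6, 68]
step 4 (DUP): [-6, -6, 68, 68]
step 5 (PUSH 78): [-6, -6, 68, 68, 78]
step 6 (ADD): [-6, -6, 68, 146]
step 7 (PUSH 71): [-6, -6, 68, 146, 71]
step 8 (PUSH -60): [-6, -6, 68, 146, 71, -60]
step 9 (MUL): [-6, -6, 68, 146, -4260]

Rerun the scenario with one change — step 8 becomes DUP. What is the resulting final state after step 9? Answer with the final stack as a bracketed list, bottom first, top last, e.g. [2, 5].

(re-executing from step 8 with the substitution; state before step 8: [-6, -6, 68, 146, 71])
step 8 (DUP): [-6, -6, 68, 146, 71, 71]
step 9 (MUL): [-6, -6, 68, 146, 5041]

[-6, -6, 68, 146, 5041]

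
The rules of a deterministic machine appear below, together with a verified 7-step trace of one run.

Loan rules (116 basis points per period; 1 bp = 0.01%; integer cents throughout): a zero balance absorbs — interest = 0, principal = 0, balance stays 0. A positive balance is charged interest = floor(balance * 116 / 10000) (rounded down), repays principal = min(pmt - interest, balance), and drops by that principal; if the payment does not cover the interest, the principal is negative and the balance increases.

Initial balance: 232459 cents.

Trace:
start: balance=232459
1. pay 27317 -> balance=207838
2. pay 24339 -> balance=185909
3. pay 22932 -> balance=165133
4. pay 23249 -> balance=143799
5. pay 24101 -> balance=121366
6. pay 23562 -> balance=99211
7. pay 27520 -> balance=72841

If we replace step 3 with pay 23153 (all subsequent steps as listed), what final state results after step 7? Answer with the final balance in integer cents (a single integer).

(re-executing from step 3 with the substitution; state before step 3: balance=185909)
3. pay 23153 -> balance=164912
4. pay 23249 -> balance=143575
5. pay 24101 -> balance=121139
6. pay 23562 -> balance=98982
7. pay 27520 -> balance=72610

72610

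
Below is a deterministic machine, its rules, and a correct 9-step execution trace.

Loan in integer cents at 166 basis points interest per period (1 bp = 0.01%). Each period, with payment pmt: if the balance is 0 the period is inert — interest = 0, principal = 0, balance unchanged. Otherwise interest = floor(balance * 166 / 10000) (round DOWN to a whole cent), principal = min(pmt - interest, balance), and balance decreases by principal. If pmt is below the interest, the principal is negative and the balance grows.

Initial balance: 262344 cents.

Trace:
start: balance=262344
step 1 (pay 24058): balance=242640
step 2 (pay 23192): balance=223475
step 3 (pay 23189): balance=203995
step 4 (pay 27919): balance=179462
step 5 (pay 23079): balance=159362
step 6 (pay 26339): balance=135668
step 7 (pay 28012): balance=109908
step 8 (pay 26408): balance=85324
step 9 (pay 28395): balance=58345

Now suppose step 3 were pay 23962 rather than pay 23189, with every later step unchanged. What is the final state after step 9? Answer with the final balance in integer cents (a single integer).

(re-executing from step 3 with the substitution; state before step 3: balance=223475)
step 3 (pay 23962): balance=203222
step 4 (pay 27919): balance=178676
step 5 (pay 23079): balance=158563
step 6 (pay 26339): balance=134856
step 7 (pay 28012): balance=109082
step 8 (pay 26408): balance=84484
step 9 (pay 28395): balance=57491

57491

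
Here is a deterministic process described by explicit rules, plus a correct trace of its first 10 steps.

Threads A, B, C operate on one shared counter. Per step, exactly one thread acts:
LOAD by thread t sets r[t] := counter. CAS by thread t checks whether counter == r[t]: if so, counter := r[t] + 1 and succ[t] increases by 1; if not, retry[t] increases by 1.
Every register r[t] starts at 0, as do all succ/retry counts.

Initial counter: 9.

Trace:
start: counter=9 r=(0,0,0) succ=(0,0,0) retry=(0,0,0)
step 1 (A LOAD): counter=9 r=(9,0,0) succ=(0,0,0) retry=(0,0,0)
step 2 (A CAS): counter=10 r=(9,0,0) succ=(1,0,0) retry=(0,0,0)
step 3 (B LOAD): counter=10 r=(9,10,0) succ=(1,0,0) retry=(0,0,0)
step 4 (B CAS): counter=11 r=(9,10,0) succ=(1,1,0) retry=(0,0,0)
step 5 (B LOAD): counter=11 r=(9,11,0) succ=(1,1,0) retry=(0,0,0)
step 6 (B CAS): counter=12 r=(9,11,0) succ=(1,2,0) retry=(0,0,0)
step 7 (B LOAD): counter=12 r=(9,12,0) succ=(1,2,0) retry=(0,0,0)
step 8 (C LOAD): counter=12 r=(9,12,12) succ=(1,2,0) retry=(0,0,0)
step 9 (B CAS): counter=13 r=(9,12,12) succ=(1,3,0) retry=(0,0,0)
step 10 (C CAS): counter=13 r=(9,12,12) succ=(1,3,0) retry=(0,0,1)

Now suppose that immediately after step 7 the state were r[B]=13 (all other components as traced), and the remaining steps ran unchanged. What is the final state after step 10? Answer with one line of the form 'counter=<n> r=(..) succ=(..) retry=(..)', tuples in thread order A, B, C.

counter=13 r=(9,13,12) succ=(1,2,1) retry=(0,1,0)

state after step 7 := counter=12 r=(9,13,0) succ=(1,2,0) retry=(0,0,0)
step 8 (C LOAD): counter=12 r=(9,13,12) succ=(1,2,0) retry=(0,0,0)
step 9 (B CAS): counter=12 r=(9,13,12) succ=(1,2,0) retry=(0,1,0)
step 10 (C CAS): counter=13 r=(9,13,12) succ=(1,2,1) retry=(0,1,0)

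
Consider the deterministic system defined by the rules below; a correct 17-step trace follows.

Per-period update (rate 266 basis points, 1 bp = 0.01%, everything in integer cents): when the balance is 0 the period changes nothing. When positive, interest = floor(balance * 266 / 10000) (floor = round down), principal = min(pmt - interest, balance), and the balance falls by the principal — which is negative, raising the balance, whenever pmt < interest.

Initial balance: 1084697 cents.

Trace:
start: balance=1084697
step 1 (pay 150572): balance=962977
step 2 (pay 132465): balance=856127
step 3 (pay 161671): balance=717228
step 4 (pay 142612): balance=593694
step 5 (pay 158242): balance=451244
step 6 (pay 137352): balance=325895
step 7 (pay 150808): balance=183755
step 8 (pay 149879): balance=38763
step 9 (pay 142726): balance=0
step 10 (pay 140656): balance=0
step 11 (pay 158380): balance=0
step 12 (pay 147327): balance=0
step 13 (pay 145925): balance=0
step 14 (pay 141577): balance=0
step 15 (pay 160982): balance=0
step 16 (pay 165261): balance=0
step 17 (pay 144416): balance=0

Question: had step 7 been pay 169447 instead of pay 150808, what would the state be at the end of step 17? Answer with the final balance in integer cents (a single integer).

0

(re-executing from step 7 with the substitution; state before step 7: balance=325895)
step 7 (pay 169447): balance=165116
step 8 (pay 149879): balance=19629
step 9 (pay 142726): balance=0
step 10 (pay 140656): balance=0
step 11 (pay 158380): balance=0
step 12 (pay 147327): balance=0
step 13 (pay 145925): balance=0
step 14 (pay 141577): balance=0
step 15 (pay 160982): balance=0
step 16 (pay 165261): balance=0
step 17 (pay 144416): balance=0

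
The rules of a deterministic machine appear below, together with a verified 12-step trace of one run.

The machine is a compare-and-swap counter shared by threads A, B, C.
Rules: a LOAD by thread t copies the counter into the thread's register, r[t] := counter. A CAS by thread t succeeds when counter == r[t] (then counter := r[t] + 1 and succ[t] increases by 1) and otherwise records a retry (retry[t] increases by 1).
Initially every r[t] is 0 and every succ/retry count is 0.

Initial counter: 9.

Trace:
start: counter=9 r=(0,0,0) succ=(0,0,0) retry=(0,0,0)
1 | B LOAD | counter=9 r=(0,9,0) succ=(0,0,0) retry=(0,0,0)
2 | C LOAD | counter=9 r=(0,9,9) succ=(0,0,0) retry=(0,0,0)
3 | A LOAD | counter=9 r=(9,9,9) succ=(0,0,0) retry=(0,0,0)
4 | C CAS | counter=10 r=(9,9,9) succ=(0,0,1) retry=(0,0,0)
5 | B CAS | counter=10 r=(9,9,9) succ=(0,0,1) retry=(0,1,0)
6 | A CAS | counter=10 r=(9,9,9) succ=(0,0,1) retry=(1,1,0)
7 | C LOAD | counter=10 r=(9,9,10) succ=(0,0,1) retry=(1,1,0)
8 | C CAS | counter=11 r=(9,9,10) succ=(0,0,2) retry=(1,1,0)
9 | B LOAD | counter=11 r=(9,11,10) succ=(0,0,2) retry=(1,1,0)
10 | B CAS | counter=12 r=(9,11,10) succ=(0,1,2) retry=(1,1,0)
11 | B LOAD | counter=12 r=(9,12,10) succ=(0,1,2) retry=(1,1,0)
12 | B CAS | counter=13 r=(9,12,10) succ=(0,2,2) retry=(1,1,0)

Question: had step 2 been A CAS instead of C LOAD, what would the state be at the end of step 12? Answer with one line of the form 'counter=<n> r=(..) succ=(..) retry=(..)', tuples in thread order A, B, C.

(re-executing from step 2 with the substitution; state before step 2: counter=9 r=(0,9,0) succ=(0,0,0) retry=(0,0,0))
2 | A CAS | counter=9 r=(0,9,0) succ=(0,0,0) retry=(1,0,0)
3 | A LOAD | counter=9 r=(9,9,0) succ=(0,0,0) retry=(1,0,0)
4 | C CAS | counter=9 r=(9,9,0) succ=(0,0,0) retry=(1,0,1)
5 | B CAS | counter=10 r=(9,9,0) succ=(0,1,0) retry=(1,0,1)
6 | A CAS | counter=10 r=(9,9,0) succ=(0,1,0) retry=(2,0,1)
7 | C LOAD | counter=10 r=(9,9,10) succ=(0,1,0) retry=(2,0,1)
8 | C CAS | counter=11 r=(9,9,10) succ=(0,1,1) retry=(2,0,1)
9 | B LOAD | counter=11 r=(9,11,10) succ=(0,1,1) retry=(2,0,1)
10 | B CAS | counter=12 r=(9,11,10) succ=(0,2,1) retry=(2,0,1)
11 | B LOAD | counter=12 r=(9,12,10) succ=(0,2,1) retry=(2,0,1)
12 | B CAS | counter=13 r=(9,12,10) succ=(0,3,1) retry=(2,0,1)

counter=13 r=(9,12,10) succ=(0,3,1) retry=(2,0,1)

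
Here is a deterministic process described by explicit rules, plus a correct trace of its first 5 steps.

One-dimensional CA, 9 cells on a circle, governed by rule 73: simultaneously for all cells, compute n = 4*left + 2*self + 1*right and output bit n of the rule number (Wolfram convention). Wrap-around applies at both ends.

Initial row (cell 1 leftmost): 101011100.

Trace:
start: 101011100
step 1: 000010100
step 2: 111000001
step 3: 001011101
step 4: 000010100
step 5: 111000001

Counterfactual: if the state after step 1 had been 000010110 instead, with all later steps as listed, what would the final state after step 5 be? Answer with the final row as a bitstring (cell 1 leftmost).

111110110

state after step 1 := 000010110
step 2: 111000110
step 3: 101010110
step 4: 000000110
step 5: 111110110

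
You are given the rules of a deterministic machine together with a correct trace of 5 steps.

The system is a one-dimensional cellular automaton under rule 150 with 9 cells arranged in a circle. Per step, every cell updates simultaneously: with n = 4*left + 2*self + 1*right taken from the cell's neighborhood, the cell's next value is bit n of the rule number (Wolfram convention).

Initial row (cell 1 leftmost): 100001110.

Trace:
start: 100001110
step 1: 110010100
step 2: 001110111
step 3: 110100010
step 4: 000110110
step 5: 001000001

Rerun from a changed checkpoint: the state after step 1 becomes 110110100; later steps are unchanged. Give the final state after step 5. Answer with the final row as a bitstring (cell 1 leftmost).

state after step 1 := 110110100
step 2: 000000111
step 3: 100001010
step 4: 110011010
step 5: 001100010

001100010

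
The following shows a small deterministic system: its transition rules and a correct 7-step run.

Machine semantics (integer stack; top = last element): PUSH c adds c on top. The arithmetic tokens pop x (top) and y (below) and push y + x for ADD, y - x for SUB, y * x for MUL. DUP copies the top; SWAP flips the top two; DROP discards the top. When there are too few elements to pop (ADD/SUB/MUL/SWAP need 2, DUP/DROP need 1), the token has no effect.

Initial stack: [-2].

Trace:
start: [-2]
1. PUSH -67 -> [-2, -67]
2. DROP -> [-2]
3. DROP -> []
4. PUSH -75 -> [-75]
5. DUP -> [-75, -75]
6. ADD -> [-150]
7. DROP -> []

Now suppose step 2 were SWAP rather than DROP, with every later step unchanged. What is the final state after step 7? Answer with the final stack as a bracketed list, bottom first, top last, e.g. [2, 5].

[-67]

(re-executing from step 2 with the substitution; state before step 2: [-2, -67])
2. SWAP -> [-67, -2]
3. DROP -> [-67]
4. PUSH -75 -> [-67, -75]
5. DUP -> [-67, -75, -75]
6. ADD -> [-67, -150]
7. DROP -> [-67]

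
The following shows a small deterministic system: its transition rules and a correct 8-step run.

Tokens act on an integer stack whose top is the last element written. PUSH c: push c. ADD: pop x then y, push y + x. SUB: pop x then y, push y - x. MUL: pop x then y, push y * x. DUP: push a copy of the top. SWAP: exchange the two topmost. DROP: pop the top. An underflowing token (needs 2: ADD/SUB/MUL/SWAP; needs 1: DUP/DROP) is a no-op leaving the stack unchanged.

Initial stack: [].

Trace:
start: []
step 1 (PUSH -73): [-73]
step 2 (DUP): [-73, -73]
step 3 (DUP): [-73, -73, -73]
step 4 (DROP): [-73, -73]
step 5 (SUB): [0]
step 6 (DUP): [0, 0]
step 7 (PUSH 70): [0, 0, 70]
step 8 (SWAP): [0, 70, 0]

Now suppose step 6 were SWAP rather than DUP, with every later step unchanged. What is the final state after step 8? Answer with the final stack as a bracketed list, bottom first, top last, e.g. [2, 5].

(re-executing from step 6 with the substitution; state before step 6: [0])
step 6 (SWAP): [0]
step 7 (PUSH 70): [0, 70]
step 8 (SWAP): [70, 0]

[70, 0]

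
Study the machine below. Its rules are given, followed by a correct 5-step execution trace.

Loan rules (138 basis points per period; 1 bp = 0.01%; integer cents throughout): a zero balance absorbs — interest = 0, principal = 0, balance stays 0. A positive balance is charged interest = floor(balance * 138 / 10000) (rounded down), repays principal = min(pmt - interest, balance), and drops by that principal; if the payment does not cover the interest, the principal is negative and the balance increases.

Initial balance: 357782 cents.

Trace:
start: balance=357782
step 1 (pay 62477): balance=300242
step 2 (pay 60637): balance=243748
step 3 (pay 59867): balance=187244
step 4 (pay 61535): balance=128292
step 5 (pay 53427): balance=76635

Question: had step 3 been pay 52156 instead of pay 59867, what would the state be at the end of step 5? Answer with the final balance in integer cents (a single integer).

84561

(re-executing from step 3 with the substitution; state before step 3: balance=243748)
step 3 (pay 52156): balance=194955
step 4 (pay 61535): balance=136110
step 5 (pay 53427): balance=84561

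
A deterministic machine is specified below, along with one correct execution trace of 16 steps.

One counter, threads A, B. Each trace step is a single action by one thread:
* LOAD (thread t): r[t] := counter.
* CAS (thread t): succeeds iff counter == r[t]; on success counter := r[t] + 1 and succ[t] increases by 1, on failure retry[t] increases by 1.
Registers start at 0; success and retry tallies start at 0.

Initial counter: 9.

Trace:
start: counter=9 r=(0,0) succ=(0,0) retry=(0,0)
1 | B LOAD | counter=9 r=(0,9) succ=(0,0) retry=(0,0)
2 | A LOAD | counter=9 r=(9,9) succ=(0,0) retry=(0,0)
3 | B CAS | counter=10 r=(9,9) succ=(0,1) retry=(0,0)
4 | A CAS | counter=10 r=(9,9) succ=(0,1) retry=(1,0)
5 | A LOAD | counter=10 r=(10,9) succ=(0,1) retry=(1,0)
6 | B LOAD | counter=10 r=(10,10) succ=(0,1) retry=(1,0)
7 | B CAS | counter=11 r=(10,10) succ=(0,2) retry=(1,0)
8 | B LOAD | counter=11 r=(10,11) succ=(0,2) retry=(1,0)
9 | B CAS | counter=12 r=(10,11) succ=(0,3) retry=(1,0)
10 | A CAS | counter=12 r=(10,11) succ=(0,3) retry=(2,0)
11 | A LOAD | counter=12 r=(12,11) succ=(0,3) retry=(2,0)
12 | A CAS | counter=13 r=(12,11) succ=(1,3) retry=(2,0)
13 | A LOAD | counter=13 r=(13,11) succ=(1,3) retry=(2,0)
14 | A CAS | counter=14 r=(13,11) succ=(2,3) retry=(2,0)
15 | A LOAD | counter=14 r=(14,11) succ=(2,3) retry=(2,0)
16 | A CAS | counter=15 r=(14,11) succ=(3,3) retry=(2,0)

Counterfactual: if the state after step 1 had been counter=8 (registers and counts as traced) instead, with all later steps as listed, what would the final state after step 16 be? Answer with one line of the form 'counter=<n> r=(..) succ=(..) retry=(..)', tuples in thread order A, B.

counter=14 r=(13,10) succ=(4,2) retry=(1,1)

state after step 1 := counter=8 r=(0,9) succ=(0,0) retry=(0,0)
2 | A LOAD | counter=8 r=(8,9) succ=(0,0) retry=(0,0)
3 | B CAS | counter=8 r=(8,9) succ=(0,0) retry=(0,1)
4 | A CAS | counter=9 r=(8,9) succ=(1,0) retry=(0,1)
5 | A LOAD | counter=9 r=(9,9) succ=(1,0) retry=(0,1)
6 | B LOAD | counter=9 r=(9,9) succ=(1,0) retry=(0,1)
7 | B CAS | counter=10 r=(9,9) succ=(1,1) retry=(0,1)
8 | B LOAD | counter=10 r=(9,10) succ=(1,1) retry=(0,1)
9 | B CAS | counter=11 r=(9,10) succ=(1,2) retry=(0,1)
10 | A CAS | counter=11 r=(9,10) succ=(1,2) retry=(1,1)
11 | A LOAD | counter=11 r=(11,10) succ=(1,2) retry=(1,1)
12 | A CAS | counter=12 r=(11,10) succ=(2,2) retry=(1,1)
13 | A LOAD | counter=12 r=(12,10) succ=(2,2) retry=(1,1)
14 | A CAS | counter=13 r=(12,10) succ=(3,2) retry=(1,1)
15 | A LOAD | counter=13 r=(13,10) succ=(3,2) retry=(1,1)
16 | A CAS | counter=14 r=(13,10) succ=(4,2) retry=(1,1)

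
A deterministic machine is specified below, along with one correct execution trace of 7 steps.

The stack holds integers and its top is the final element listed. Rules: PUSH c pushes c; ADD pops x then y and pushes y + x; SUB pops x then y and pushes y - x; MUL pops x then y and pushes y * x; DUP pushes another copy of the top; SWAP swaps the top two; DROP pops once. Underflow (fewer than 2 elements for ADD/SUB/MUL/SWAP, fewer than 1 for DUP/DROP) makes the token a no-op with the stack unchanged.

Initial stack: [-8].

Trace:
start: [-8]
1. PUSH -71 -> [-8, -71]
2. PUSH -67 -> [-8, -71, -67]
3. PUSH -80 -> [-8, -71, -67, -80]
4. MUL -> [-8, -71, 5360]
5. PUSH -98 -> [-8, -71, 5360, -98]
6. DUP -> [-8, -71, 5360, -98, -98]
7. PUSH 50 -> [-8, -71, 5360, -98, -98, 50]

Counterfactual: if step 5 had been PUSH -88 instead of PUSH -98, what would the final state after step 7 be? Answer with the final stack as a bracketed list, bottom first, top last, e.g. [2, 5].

(re-executing from step 5 with the substitution; state before step 5: [-8, -71, 5360])
5. PUSH -88 -> [-8, -71, 5360, -88]
6. DUP -> [-8, -71, 5360, -88, -88]
7. PUSH 50 -> [-8, -71, 5360, -88, -88, 50]

[-8, -71, 5360, -88, -88, 50]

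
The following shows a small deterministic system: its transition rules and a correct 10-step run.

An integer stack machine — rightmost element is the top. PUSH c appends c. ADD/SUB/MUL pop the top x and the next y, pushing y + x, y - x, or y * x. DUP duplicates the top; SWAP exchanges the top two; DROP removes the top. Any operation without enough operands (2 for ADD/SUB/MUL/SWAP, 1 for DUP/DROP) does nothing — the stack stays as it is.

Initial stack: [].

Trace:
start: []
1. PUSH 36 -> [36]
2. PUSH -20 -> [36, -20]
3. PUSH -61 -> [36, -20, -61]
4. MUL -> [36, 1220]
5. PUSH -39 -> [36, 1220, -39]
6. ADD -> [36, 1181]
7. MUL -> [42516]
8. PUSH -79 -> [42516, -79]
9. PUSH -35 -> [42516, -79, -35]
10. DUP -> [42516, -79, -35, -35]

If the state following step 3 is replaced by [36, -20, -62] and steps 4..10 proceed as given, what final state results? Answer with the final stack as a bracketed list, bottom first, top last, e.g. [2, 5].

state after step 3 := [36, -20, -62]
4. MUL -> [36, 1240]
5. PUSH -39 -> [36, 1240, -39]
6. ADD -> [36, 1201]
7. MUL -> [43236]
8. PUSH -79 -> [43236, -79]
9. PUSH -35 -> [43236, -79, -35]
10. DUP -> [43236, -79, -35, -35]

[43236, -79, -35, -35]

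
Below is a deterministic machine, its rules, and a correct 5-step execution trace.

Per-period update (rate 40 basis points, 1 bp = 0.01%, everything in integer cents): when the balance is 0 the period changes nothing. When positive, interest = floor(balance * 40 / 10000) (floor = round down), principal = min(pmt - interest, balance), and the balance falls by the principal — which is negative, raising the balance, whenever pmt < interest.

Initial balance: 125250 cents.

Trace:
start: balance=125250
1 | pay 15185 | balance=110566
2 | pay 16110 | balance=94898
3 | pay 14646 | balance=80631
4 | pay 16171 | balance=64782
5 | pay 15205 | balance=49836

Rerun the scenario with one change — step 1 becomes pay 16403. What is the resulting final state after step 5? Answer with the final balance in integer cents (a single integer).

48598

(re-executing from step 1 with the substitution; state before step 1: balance=125250)
1 | pay 16403 | balance=109348
2 | pay 16110 | balance=93675
3 | pay 14646 | balance=79403
4 | pay 16171 | balance=63549
5 | pay 15205 | balance=48598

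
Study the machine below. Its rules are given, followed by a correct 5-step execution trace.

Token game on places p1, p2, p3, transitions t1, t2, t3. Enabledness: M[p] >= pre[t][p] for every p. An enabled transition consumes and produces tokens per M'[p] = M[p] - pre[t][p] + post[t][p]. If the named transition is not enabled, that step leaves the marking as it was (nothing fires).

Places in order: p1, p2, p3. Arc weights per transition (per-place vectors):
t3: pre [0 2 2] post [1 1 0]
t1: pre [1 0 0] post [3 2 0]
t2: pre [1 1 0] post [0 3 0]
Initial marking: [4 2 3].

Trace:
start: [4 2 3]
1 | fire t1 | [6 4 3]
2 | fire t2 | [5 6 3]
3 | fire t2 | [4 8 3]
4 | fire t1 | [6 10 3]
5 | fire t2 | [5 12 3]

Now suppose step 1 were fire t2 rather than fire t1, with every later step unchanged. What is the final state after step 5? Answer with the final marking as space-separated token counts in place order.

(re-executing from step 1 with the substitution; state before step 1: [4 2 3])
1 | fire t2 | [3 4 3]
2 | fire t2 | [2 6 3]
3 | fire t2 | [1 8 3]
4 | fire t1 | [3 10 3]
5 | fire t2 | [2 12 3]

2 12 3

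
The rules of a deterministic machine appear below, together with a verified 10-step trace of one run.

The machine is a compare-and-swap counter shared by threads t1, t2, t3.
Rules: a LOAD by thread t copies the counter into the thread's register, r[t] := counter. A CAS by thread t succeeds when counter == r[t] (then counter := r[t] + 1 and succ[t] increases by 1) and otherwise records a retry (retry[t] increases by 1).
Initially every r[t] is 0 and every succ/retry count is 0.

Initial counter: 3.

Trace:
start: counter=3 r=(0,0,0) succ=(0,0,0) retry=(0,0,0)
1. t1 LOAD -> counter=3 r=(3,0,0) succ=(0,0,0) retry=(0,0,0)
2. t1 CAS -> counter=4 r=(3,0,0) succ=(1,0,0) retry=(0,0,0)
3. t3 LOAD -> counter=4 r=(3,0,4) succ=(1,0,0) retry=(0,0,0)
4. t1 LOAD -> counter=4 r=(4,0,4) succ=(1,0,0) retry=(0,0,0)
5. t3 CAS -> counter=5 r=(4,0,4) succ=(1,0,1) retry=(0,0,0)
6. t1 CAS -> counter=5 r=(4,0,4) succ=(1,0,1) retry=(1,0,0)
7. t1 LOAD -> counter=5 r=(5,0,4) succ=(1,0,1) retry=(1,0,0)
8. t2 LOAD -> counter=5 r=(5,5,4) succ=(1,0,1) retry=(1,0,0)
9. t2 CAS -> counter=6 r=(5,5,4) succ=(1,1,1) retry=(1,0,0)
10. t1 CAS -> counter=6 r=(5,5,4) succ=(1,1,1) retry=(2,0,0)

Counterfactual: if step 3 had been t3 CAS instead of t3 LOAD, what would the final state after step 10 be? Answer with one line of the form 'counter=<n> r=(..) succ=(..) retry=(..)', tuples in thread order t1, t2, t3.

counter=6 r=(5,5,0) succ=(2,1,0) retry=(1,0,2)

(re-executing from step 3 with the substitution; state before step 3: counter=4 r=(3,0,0) succ=(1,0,0) retry=(0,0,0))
3. t3 CAS -> counter=4 r=(3,0,0) succ=(1,0,0) retry=(0,0,1)
4. t1 LOAD -> counter=4 r=(4,0,0) succ=(1,0,0) retry=(0,0,1)
5. t3 CAS -> counter=4 r=(4,0,0) succ=(1,0,0) retry=(0,0,2)
6. t1 CAS -> counter=5 r=(4,0,0) succ=(2,0,0) retry=(0,0,2)
7. t1 LOAD -> counter=5 r=(5,0,0) succ=(2,0,0) retry=(0,0,2)
8. t2 LOAD -> counter=5 r=(5,5,0) succ=(2,0,0) retry=(0,0,2)
9. t2 CAS -> counter=6 r=(5,5,0) succ=(2,1,0) retry=(0,0,2)
10. t1 CAS -> counter=6 r=(5,5,0) succ=(2,1,0) retry=(1,0,2)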